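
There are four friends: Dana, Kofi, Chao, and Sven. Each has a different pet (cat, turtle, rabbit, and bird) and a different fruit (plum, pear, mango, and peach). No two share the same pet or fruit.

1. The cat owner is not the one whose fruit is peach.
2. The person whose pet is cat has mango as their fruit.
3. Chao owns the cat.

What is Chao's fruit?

With clues 1–3, peach, pear, and plum are impossible for Chao's fruit.
That leaves mango.

mango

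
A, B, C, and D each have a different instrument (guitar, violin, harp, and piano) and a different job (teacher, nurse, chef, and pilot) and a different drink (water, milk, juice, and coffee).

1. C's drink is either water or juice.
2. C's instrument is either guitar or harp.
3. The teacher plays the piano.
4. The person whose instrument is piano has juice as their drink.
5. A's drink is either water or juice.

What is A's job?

teacher

With clues 1–5, chef, nurse, and pilot are impossible for A's job.
That leaves teacher.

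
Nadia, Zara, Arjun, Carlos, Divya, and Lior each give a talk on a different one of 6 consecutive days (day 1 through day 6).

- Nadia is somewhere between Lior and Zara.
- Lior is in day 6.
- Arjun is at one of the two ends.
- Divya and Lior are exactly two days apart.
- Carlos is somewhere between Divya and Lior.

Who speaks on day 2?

With clues 1–2, Lior is ruled out for day 2.
With clues 1–3, Arjun and Nadia are ruled out for day 2.
With clues 1–4, Divya is ruled out for day 2.
With clues 1–5, Carlos is ruled out for day 2.
So day 2 is Zara.

Zara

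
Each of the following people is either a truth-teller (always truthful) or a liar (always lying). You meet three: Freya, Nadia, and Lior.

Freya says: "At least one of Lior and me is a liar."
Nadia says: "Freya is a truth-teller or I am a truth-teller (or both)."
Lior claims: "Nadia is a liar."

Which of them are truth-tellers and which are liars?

Consider Freya. Suppose Freya is a liar.
Then Freya's own statement would have to be false, but it can't be — contradiction.
So Freya is a truth-teller.
With that fixed, Nadia's statement is true, so Nadia is a truth-teller.
With that fixed, Lior's statement is false, so Lior is a liar.

Freya: truth-teller, Nadia: truth-teller, Lior: liar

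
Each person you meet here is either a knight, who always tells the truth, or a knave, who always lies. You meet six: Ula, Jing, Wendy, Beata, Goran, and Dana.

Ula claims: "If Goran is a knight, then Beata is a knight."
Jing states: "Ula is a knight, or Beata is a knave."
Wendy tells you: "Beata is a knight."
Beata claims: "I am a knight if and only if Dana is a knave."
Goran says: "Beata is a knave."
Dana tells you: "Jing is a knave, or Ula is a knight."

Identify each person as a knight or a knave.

Ula: knave, Jing: knight, Wendy: knave, Beata: knave, Goran: knight, Dana: knave

Consider Ula. Suppose Ula is a knight.
Then no assignment of the remaining roles makes every statement match its speaker's type — contradiction.
So Ula is a knave.
Consider Jing. Suppose Jing is a knave.
Then no assignment of the remaining roles makes every statement match its speaker's type — contradiction.
So Jing is a knight.
With that fixed, Dana's statement is false, so Dana is a knave.
Consider Wendy. Suppose Wendy is a knight.
Then no assignment of the remaining roles makes every statement match its speaker's type — contradiction.
So Wendy is a knave.
Consider Beata. Suppose Beata is a knight.
Then Ula's statement comes out true, contradicting Ula being a knave.
So Beata is a knave.
With that fixed, Goran's statement is true, so Goran is a knight.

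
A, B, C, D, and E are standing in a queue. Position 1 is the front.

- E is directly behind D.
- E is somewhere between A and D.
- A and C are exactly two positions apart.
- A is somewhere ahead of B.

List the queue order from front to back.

D, E, A, B, C

From clue 1: D is in {1,2,3,4}.
From clues 1–2: A is in {3,4,5}.
From clues 1–3: D → position 1, E → position 2, B → position 4.
From clues 1–4: A → position 3, C → position 5.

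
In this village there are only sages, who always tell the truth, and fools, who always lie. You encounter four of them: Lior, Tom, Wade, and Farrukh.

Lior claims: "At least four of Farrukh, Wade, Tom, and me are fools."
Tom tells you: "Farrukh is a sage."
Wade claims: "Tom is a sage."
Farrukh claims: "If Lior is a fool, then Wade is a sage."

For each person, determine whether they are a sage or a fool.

Consider Lior. Suppose Lior is a sage.
Then Lior's own statement would have to be true, but it can't be — contradiction.
So Lior is a fool.
Consider Tom. Suppose Tom is a fool.
Then no assignment of the remaining roles makes every statement match its speaker's type — contradiction.
So Tom is a sage.
With that fixed, Wade's statement is true, so Wade is a sage.
With that fixed, Farrukh's statement is true, so Farrukh is a sage.

Lior: fool, Tom: sage, Wade: sage, Farrukh: sage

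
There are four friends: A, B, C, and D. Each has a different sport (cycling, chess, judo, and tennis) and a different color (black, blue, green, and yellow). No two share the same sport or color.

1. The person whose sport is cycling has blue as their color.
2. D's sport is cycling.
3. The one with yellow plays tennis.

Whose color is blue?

D

With clues 1–2, A, B, and C are impossible for the one with color blue.
That leaves D.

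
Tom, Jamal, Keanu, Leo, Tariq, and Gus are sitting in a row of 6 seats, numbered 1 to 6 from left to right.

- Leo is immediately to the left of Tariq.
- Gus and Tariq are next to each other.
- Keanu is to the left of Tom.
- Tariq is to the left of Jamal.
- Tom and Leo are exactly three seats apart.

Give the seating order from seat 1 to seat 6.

Keanu, Leo, Tariq, Gus, Tom, Jamal

From clue 1: Leo is in {1,2,3,4,5}.
From clues 1–2: Leo is in {1,2,3,4}.
From clues 1–3: Tom is in {2,3,5,6}.
From clues 1–4: Tom is in {2,5,6}.
From clues 1–5: Keanu → seat 1, Leo → seat 2, Tariq → seat 3, Gus → seat 4, Tom → seat 5, Jamal → seat 6.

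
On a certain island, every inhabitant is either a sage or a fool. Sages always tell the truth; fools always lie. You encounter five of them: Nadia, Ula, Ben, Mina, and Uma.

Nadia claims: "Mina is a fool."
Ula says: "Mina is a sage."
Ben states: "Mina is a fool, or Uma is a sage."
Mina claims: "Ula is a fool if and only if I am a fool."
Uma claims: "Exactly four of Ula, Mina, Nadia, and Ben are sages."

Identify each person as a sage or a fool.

Consider Nadia. Suppose Nadia is a sage.
Then no assignment of the remaining roles makes every statement match its speaker's type — contradiction.
So Nadia is a fool.
With that fixed, Uma's statement is false, so Uma is a fool.
Consider Ula. Suppose Ula is a fool.
Then whichever role Mina has, Mina's statement has the wrong truth value — contradiction.
So Ula is a sage.
Consider Ben. Suppose Ben is a sage.
Then no assignment of the remaining roles makes every statement match its speaker's type — contradiction.
So Ben is a fool.
Consider Mina. Suppose Mina is a fool.
Then Nadia's statement comes out true, contradicting Nadia being a fool.
So Mina is a sage.

Nadia: fool, Ula: sage, Ben: fool, Mina: sage, Uma: fool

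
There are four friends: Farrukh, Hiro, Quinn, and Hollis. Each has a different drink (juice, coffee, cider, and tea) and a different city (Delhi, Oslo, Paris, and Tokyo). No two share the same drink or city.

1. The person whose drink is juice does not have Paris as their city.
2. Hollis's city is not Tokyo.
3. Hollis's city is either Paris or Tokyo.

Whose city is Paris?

Hollis

With clues 1–3, Farrukh, Hiro, and Quinn are impossible for the one with city Paris.
That leaves Hollis.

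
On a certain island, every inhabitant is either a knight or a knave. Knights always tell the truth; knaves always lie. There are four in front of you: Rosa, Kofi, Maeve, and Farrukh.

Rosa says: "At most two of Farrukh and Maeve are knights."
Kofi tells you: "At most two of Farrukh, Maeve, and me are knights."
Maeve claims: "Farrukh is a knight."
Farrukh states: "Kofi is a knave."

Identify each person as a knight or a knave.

Regardless of anyone's role, Rosa's statement is true, so Rosa is a knight.
Consider Kofi. Suppose Kofi is a knave.
Then Kofi's own statement would have to be false, but it can't be — contradiction.
So Kofi is a knight.
With that fixed, Farrukh's statement is false, so Farrukh is a knave.
With that fixed, Maeve's statement is false, so Maeve is a knave.

Rosa: knight, Kofi: knight, Maeve: knave, Farrukh: knave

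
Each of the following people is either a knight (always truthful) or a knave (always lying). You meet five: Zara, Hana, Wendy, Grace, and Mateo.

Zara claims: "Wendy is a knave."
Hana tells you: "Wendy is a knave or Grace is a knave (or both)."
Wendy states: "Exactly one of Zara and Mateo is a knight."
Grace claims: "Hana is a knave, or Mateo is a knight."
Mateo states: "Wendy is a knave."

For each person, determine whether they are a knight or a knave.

Consider Zara. Suppose Zara is a knave.
Then no assignment of the remaining roles makes every statement match its speaker's type — contradiction.
So Zara is a knight.
Consider Hana. Suppose Hana is a knave.
Then no assignment of the remaining roles makes every statement match its speaker's type — contradiction.
So Hana is a knight.
Consider Wendy. Suppose Wendy is a knight.
Then Zara's statement comes out false, contradicting Zara being a knight.
So Wendy is a knave.
With that fixed, Mateo's statement is true, so Mateo is a knight.
With that fixed, Grace's statement is true, so Grace is a knight.

Zara: knight, Hana: knight, Wendy: knave, Grace: knight, Mateo: knight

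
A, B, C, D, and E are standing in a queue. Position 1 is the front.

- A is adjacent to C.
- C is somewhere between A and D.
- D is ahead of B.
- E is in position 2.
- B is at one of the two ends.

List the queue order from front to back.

From clues 1–2: C is in {2,3,4}.
From clues 1–4: D → position 1, E → position 2.
From clues 1–5: C → position 3, A → position 4, B → position 5.

D, E, C, A, B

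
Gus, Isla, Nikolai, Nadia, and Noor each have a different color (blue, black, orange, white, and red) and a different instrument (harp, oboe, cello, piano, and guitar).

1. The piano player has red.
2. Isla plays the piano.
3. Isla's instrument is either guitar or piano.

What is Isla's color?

With clues 1–2, black, blue, orange, and white are impossible for Isla's color.
That leaves red.

red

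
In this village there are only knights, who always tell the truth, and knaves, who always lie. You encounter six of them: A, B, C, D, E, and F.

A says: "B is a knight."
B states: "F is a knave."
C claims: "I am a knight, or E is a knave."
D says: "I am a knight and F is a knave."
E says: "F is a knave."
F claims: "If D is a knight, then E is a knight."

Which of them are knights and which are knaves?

Consider A. Suppose A is a knight.
Then no assignment of the remaining roles makes every statement match its speaker's type — contradiction.
So A is a knave.
Consider B. Suppose B is a knight.
Then A's statement comes out true, contradicting A being a knave.
So B is a knave.
Consider C. Suppose C is a knave.
Then no assignment of the remaining roles makes every statement match its speaker's type — contradiction.
So C is a knight.
Consider D. Suppose D is a knight.
Then no assignment of the remaining roles makes every statement match its speaker's type — contradiction.
So D is a knave.
With that fixed, F's statement is true, so F is a knight.
With that fixed, E's statement is false, so E is a knave.

A: knave, B: knave, C: knight, D: knave, E: knave, F: knight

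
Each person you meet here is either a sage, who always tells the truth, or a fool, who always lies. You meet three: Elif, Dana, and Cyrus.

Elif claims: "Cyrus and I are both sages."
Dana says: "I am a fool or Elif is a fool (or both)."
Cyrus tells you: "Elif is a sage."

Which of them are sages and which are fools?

Elif: fool, Dana: sage, Cyrus: fool

Consider Elif. Suppose Elif is a sage.
Then whichever role Dana has, Dana's statement has the wrong truth value — contradiction.
So Elif is a fool.
With that fixed, Dana's statement is true, so Dana is a sage.
With that fixed, Cyrus's statement is false, so Cyrus is a fool.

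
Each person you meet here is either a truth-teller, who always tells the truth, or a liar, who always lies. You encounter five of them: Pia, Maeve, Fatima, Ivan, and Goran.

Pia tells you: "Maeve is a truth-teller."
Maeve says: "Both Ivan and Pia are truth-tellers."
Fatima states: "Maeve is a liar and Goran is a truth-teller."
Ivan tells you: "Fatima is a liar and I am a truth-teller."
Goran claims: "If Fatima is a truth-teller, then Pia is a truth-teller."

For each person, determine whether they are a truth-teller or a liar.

Pia: truth-teller, Maeve: truth-teller, Fatima: liar, Ivan: truth-teller, Goran: truth-teller

Consider Pia. Suppose Pia is a liar.
Then no assignment of the remaining roles makes every statement match its speaker's type — contradiction.
So Pia is a truth-teller.
With that fixed, Goran's statement is true, so Goran is a truth-teller.
Consider Maeve. Suppose Maeve is a liar.
Then Pia's statement comes out false, contradicting Pia being a truth-teller.
So Maeve is a truth-teller.
With that fixed, Fatima's statement is false, so Fatima is a liar.
Consider Ivan. Suppose Ivan is a liar.
Then Maeve's statement comes out false, contradicting Maeve being a truth-teller.
So Ivan is a truth-teller.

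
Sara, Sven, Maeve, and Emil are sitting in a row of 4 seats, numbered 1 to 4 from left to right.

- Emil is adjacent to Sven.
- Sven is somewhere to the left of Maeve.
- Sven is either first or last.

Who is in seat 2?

With clues 1–2, Maeve and Sara are ruled out for seat 2.
With clues 1–3, Sven is ruled out for seat 2.
So seat 2 is Emil.

Emil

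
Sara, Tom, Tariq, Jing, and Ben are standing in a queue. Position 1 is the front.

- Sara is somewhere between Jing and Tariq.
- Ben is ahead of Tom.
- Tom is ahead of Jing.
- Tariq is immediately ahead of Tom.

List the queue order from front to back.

From clue 1: Sara is in {2,3,4}.
From clues 1–3: Jing is in {3,5}.
From clues 1–4: Ben → position 1, Tariq → position 2, Tom → position 3, Sara → position 4, Jing → position 5.

Ben, Tariq, Tom, Sara, Jing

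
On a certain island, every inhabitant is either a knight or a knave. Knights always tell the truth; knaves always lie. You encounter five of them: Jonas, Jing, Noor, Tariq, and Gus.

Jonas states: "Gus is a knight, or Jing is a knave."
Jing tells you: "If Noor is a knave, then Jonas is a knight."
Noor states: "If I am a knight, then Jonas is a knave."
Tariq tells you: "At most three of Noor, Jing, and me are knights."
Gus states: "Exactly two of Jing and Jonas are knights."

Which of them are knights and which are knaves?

Regardless of anyone's role, Tariq's statement is true, so Tariq is a knight.
Consider Jonas. Suppose Jonas is a knight.
Then whichever role Noor has, Noor's statement has the wrong truth value — contradiction.
So Jonas is a knave.
With that fixed, Noor's statement is true, so Noor is a knight.
With that fixed, Gus's statement is false, so Gus is a knave.
With that fixed, Jing's statement is true, so Jing is a knight.

Jonas: knave, Jing: knight, Noor: knight, Tariq: knight, Gus: knave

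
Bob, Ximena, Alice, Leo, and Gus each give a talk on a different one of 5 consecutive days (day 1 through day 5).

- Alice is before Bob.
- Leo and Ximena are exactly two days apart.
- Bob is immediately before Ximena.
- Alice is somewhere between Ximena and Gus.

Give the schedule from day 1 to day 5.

Gus, Alice, Leo, Bob, Ximena

From clue 1: Bob is in {2,3,4,5}.
From clues 1–3: Alice is in {1,2}.
From clues 1–4: Gus → day 1, Alice → day 2, Leo → day 3, Bob → day 4, Ximena → day 5.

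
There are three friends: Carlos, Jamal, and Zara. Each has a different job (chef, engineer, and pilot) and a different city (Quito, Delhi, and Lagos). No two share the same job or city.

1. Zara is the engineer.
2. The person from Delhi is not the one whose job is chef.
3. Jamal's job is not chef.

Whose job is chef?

Carlos

Clue 1 rules out Zara for the one with job chef.
With clues 1–3, Jamal is impossible for the one with job chef.
That leaves Carlos.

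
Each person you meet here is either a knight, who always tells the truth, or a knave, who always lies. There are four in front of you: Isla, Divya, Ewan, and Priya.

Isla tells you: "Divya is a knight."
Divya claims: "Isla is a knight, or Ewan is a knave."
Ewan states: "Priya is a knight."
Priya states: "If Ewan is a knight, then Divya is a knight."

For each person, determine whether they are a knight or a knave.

Isla: knight, Divya: knight, Ewan: knight, Priya: knight

Consider Isla. Suppose Isla is a knave.
Then no assignment of the remaining roles makes every statement match its speaker's type — contradiction.
So Isla is a knight.
With that fixed, Divya's statement is true, so Divya is a knight.
With that fixed, Priya's statement is true, so Priya is a knight.
With that fixed, Ewan's statement is true, so Ewan is a knight.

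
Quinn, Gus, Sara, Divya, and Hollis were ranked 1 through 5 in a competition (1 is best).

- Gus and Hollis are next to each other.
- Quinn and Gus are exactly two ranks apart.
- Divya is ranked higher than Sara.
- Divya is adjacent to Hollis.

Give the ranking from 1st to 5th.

Divya, Hollis, Gus, Sara, Quinn

From clues 1–3: Sara is in {2,3,4,5}.
From clues 1–4: Divya → rank 1, Hollis → rank 2, Gus → rank 3, Sara → rank 4, Quinn → rank 5.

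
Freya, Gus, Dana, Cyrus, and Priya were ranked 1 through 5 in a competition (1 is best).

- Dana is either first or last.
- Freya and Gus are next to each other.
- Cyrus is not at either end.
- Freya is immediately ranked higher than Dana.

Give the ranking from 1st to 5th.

Priya, Cyrus, Gus, Freya, Dana

From clue 1: Dana is in {1,5}.
From clues 1–4: Priya → rank 1, Cyrus → rank 2, Gus → rank 3, Freya → rank 4, Dana → rank 5.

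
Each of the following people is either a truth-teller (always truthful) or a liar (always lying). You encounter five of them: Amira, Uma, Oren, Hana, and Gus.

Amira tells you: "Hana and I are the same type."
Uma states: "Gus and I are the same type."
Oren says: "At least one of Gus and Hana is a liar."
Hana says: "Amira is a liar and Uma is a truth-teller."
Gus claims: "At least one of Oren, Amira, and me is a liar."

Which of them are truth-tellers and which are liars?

Amira: liar, Uma: truth-teller, Oren: liar, Hana: truth-teller, Gus: truth-teller

Consider Amira. Suppose Amira is a truth-teller.
Then no assignment of the remaining roles makes every statement match its speaker's type — contradiction.
So Amira is a liar.
With that fixed, Gus's statement is true, so Gus is a truth-teller.
Consider Uma. Suppose Uma is a liar.
Then no assignment of the remaining roles makes every statement match its speaker's type — contradiction.
So Uma is a truth-teller.
With that fixed, Hana's statement is true, so Hana is a truth-teller.
With that fixed, Oren's statement is false, so Oren is a liar.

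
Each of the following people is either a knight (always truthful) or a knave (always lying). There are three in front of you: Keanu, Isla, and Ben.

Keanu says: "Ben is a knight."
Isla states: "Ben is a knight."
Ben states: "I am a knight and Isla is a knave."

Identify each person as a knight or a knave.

Consider Keanu. Suppose Keanu is a knight.
Then no assignment of the remaining roles makes every statement match its speaker's type — contradiction.
So Keanu is a knave.
Consider Isla. Suppose Isla is a knight.
Then no assignment of the remaining roles makes every statement match its speaker's type — contradiction.
So Isla is a knave.
Consider Ben. Suppose Ben is a knight.
Then Keanu's statement comes out true, contradicting Keanu being a knave.
So Ben is a knave.

Keanu: knave, Isla: knave, Ben: knave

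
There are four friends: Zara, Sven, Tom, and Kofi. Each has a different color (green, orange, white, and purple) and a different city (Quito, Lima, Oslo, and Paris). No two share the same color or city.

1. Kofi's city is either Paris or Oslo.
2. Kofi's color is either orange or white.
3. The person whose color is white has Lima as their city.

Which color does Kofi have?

With clues 1–2, green and purple are impossible for Kofi's color.
With clues 1–3, white is impossible for Kofi's color.
That leaves orange.

orange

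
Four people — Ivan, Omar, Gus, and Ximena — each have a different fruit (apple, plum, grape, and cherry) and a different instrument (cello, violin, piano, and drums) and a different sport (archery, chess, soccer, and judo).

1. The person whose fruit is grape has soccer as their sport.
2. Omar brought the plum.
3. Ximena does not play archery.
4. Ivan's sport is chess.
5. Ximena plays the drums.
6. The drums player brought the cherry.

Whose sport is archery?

With clues 1–3, Ximena is impossible for the one with sport archery.
With clues 1–4, Ivan is impossible for the one with sport archery.
With clues 1–6, Gus is impossible for the one with sport archery.
That leaves Omar.

Omar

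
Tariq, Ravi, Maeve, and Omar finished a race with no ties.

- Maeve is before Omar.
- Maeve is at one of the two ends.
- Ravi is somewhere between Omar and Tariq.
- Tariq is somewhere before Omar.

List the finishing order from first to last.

From clue 1: Maeve is in {1,2,3}.
From clues 1–2: Maeve → place 1.
From clues 1–3: Ravi → place 3.
From clues 1–4: Tariq → place 2, Omar → place 4.

Maeve, Tariq, Ravi, Omar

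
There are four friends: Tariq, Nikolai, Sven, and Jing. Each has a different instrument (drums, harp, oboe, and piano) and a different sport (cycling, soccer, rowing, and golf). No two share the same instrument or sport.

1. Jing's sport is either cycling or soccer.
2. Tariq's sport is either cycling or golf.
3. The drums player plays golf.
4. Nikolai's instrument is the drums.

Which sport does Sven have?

rowing

With clues 1–4, cycling, golf, and soccer are impossible for Sven's sport.
That leaves rowing.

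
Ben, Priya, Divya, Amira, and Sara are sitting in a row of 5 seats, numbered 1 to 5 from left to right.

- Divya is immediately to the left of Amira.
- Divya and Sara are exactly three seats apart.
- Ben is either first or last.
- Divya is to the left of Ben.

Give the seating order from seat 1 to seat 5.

Divya, Amira, Priya, Sara, Ben

From clue 1: Divya is in {1,2,3,4}.
From clues 1–2: Divya is in {1,2,4}.
From clues 1–3: Ben is in {1,5}.
From clues 1–4: Divya → seat 1, Amira → seat 2, Priya → seat 3, Sara → seat 4, Ben → seat 5.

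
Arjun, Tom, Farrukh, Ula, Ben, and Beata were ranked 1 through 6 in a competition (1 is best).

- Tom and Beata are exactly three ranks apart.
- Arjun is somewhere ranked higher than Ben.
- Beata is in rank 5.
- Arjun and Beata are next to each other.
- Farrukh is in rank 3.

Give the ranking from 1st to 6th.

Ula, Tom, Farrukh, Arjun, Beata, Ben

From clues 1–2: Arjun is in {1,2,3,4,5}.
From clues 1–3: Tom → rank 2, Beata → rank 5.
From clues 1–4: Arjun → rank 4, Ben → rank 6.
From clues 1–5: Ula → rank 1, Farrukh → rank 3.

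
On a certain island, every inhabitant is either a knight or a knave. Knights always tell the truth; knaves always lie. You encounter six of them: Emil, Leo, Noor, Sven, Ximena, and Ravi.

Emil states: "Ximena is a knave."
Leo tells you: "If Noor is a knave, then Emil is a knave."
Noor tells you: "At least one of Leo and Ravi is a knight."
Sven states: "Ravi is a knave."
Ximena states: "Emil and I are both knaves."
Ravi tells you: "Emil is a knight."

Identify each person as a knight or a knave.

Emil: knight, Leo: knight, Noor: knight, Sven: knave, Ximena: knave, Ravi: knight

Consider Emil. Suppose Emil is a knave.
Then whichever role Ximena has, Ximena's statement has the wrong truth value — contradiction.
So Emil is a knight.
With that fixed, Ximena's statement is false, so Ximena is a knave.
With that fixed, Ravi's statement is true, so Ravi is a knight.
With that fixed, Noor's statement is true, so Noor is a knight.
With that fixed, Sven's statement is false, so Sven is a knave.
With that fixed, Leo's statement is true, so Leo is a knight.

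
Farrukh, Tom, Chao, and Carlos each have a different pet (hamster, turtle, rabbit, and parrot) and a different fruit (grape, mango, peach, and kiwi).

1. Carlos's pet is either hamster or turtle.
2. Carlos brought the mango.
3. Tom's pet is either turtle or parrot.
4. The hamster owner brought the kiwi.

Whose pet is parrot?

Clue 1 rules out Carlos for the one with pet parrot.
With clues 1–4, Chao and Farrukh are impossible for the one with pet parrot.
That leaves Tom.

Tom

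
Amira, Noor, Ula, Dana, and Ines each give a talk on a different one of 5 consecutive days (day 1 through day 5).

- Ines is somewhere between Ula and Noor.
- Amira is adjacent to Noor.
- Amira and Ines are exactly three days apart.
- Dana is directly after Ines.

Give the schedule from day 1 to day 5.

From clue 1: Ines is in {2,3,4}.
From clues 1–3: Dana → day 3.
From clues 1–4: Ula → day 1, Ines → day 2, Noor → day 4, Amira → day 5.

Ula, Ines, Dana, Noor, Amira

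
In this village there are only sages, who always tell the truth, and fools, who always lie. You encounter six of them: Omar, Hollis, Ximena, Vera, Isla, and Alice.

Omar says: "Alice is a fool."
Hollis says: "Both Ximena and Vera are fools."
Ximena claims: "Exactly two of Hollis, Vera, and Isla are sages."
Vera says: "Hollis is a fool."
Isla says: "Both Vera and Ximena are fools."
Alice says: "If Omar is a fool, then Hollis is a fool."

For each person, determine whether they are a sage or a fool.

Omar: fool, Hollis: fool, Ximena: fool, Vera: sage, Isla: fool, Alice: sage

Consider Omar. Suppose Omar is a sage.
Then no assignment of the remaining roles makes every statement match its speaker's type — contradiction.
So Omar is a fool.
Consider Hollis. Suppose Hollis is a sage.
Then no assignment of the remaining roles makes every statement match its speaker's type — contradiction.
So Hollis is a fool.
With that fixed, Vera's statement is true, so Vera is a sage.
With that fixed, Isla's statement is false, so Isla is a fool.
With that fixed, Alice's statement is true, so Alice is a sage.
With that fixed, Ximena's statement is false, so Ximena is a fool.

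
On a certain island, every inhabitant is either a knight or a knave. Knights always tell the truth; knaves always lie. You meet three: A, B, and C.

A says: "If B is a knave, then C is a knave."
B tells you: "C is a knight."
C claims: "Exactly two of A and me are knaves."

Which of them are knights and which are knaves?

A: knight, B: knave, C: knave

Consider A. Suppose A is a knave.
Then whichever role C has, C's statement has the wrong truth value — contradiction.
So A is a knight.
With that fixed, C's statement is false, so C is a knave.
With that fixed, B's statement is false, so B is a knave.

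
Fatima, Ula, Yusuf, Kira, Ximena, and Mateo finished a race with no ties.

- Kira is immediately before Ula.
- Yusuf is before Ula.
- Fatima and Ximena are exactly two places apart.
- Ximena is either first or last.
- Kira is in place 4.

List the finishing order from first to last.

Ximena, Yusuf, Fatima, Kira, Ula, Mateo

From clue 1: Ula is in {2,3,4,5,6}.
From clues 1–2: Ula is in {3,4,5,6}.
From clues 1–3: Ula is in {3,5,6}.
From clues 1–4: Fatima is in {3,4}.
From clues 1–5: Ximena → place 1, Yusuf → place 2, Fatima → place 3, Kira → place 4, Ula → place 5, Mateo → place 6.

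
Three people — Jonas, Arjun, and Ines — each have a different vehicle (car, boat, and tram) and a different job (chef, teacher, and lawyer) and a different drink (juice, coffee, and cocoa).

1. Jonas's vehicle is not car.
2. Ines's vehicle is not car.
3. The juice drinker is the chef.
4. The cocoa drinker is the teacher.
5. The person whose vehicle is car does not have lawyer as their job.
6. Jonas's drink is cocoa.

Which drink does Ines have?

coffee

With clues 1–6, cocoa and juice are impossible for Ines's drink.
That leaves coffee.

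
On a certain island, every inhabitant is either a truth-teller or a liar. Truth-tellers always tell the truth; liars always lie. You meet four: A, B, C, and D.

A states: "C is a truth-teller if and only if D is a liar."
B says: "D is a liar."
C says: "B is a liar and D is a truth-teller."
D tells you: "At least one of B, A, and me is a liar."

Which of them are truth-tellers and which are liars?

Consider A. Suppose A is a truth-teller.
Then no assignment of the remaining roles makes every statement match its speaker's type — contradiction.
So A is a liar.
With that fixed, D's statement is true, so D is a truth-teller.
With that fixed, B's statement is false, so B is a liar.
With that fixed, C's statement is true, so C is a truth-teller.

A: liar, B: liar, C: truth-teller, D: truth-teller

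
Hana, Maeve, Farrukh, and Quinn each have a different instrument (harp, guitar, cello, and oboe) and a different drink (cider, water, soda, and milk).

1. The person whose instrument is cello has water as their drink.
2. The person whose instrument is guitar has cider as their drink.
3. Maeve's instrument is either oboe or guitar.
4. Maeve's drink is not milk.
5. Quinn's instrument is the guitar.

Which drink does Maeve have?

soda

With clues 1–3, water is impossible for Maeve's drink.
With clues 1–4, milk is impossible for Maeve's drink.
With clues 1–5, cider is impossible for Maeve's drink.
That leaves soda.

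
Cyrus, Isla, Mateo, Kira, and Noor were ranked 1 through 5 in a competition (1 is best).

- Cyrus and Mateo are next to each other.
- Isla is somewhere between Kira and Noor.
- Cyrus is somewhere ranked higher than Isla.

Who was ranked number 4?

With clues 1–2, Kira and Noor are ruled out for rank 4.
With clues 1–3, Cyrus and Mateo are ruled out for rank 4.
So rank 4 is Isla.

Isla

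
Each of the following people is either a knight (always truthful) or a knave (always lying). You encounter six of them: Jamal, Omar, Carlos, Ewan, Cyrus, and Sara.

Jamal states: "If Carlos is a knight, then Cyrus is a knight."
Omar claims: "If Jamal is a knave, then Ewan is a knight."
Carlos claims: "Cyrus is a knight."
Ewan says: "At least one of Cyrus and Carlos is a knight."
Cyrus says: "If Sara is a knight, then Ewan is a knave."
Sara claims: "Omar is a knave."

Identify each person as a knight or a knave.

Jamal: knight, Omar: knight, Carlos: knight, Ewan: knight, Cyrus: knight, Sara: knave

Consider Jamal. Suppose Jamal is a knave.
Then no assignment of the remaining roles makes every statement match its speaker's type — contradiction.
So Jamal is a knight.
With that fixed, Omar's statement is true, so Omar is a knight.
With that fixed, Sara's statement is false, so Sara is a knave.
With that fixed, Cyrus's statement is true, so Cyrus is a knight.
With that fixed, Carlos's statement is true, so Carlos is a knight.
With that fixed, Ewan's statement is true, so Ewan is a knight.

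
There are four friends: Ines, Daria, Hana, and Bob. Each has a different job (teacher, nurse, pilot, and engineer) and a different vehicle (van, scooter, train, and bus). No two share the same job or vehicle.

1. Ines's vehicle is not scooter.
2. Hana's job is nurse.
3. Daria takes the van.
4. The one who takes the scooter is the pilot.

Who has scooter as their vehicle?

Bob

Clue 1 rules out Ines for the one with vehicle scooter.
With clues 1–3, Daria is impossible for the one with vehicle scooter.
With clues 1–4, Hana is impossible for the one with vehicle scooter.
That leaves Bob.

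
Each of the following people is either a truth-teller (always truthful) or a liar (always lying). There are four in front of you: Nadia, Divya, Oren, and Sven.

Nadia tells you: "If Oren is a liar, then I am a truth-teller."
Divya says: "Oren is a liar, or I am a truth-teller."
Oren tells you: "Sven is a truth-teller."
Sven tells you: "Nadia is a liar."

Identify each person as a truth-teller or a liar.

Nadia: truth-teller, Divya: truth-teller, Oren: liar, Sven: liar

Consider Nadia. Suppose Nadia is a liar.
Then no assignment of the remaining roles makes every statement match its speaker's type — contradiction.
So Nadia is a truth-teller.
With that fixed, Sven's statement is false, so Sven is a liar.
With that fixed, Oren's statement is false, so Oren is a liar.
With that fixed, Divya's statement is true, so Divya is a truth-teller.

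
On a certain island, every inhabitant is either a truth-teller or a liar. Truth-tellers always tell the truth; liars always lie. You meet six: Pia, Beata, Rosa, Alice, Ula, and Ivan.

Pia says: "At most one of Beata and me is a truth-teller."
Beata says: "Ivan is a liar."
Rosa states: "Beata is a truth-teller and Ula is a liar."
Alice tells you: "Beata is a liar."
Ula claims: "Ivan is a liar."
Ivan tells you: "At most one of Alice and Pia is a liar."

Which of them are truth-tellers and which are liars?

Consider Pia. Suppose Pia is a liar.
Then Pia's own statement would have to be false, but it can't be — contradiction.
So Pia is a truth-teller.
With that fixed, Ivan's statement is true, so Ivan is a truth-teller.
With that fixed, Beata's statement is false, so Beata is a liar.
With that fixed, Rosa's statement is false, so Rosa is a liar.
With that fixed, Alice's statement is true, so Alice is a truth-teller.
With that fixed, Ula's statement is false, so Ula is a liar.

Pia: truth-teller, Beata: liar, Rosa: liar, Alice: truth-teller, Ula: liar, Ivan: truth-teller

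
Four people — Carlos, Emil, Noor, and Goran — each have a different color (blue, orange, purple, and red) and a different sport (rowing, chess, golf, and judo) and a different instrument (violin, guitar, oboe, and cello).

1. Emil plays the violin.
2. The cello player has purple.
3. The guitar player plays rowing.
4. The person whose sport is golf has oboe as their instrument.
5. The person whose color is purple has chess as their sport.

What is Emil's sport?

judo

With clues 1–3, rowing is impossible for Emil's sport.
With clues 1–4, golf is impossible for Emil's sport.
With clues 1–5, chess is impossible for Emil's sport.
That leaves judo.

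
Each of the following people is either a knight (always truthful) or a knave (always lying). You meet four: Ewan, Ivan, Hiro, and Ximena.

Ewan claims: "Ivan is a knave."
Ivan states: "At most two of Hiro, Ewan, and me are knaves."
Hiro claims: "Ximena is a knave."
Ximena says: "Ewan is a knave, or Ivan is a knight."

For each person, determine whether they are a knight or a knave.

Consider Ewan. Suppose Ewan is a knight.
Then no assignment of the remaining roles makes every statement match its speaker's type — contradiction.
So Ewan is a knave.
With that fixed, Ximena's statement is true, so Ximena is a knight.
With that fixed, Hiro's statement is false, so Hiro is a knave.
Consider Ivan. Suppose Ivan is a knave.
Then Ewan's statement comes out true, contradicting Ewan being a knave.
So Ivan is a knight.

Ewan: knave, Ivan: knight, Hiro: knave, Ximena: knight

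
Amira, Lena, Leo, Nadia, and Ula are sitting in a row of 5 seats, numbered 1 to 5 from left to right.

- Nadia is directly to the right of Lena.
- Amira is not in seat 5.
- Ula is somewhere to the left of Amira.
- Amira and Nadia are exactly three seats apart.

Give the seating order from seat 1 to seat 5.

Ula, Amira, Leo, Lena, Nadia

From clue 1: Lena is in {1,2,3,4}.
From clues 1–2: Amira is in {1,2,3,4}.
From clues 1–3: Amira is in {2,3,4}.
From clues 1–4: Ula → seat 1, Amira → seat 2, Leo → seat 3, Lena → seat 4, Nadia → seat 5.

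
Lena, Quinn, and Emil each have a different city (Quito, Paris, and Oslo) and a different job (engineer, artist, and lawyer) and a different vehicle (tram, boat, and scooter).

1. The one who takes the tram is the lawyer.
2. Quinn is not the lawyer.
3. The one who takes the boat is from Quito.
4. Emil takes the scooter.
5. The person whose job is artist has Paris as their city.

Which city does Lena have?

With clues 1–4, Quito is impossible for Lena's city.
With clues 1–5, Paris is impossible for Lena's city.
That leaves Oslo.

Oslo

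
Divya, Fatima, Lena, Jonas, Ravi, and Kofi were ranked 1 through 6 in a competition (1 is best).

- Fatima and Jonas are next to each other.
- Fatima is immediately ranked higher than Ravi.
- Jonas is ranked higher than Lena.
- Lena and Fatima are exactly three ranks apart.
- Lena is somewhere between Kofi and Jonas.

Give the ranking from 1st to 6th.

From clues 1–2: Fatima is in {2,3,4,5}.
From clues 1–3: Fatima is in {2,3,4}.
From clues 1–4: Fatima is in {2,3}.
From clues 1–5: Jonas → rank 1, Fatima → rank 2, Ravi → rank 3, Divya → rank 4, Lena → rank 5, Kofi → rank 6.

Jonas, Fatima, Ravi, Divya, Lena, Kofi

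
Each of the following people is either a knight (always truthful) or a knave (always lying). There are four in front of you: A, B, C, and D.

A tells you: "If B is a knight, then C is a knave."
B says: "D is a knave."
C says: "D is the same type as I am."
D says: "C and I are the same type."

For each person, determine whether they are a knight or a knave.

Consider A. Suppose A is a knave.
Then no assignment of the remaining roles makes every statement match its speaker's type — contradiction.
So A is a knight.
Consider B. Suppose B is a knight.
Then no assignment of the remaining roles makes every statement match its speaker's type — contradiction.
So B is a knave.
Consider C. Suppose C is a knave.
Then whichever role D has, D's statement has the wrong truth value — contradiction.
So C is a knight.
Consider D. Suppose D is a knave.
Then B's statement comes out true, contradicting B being a knave.
So D is a knight.

A: knight, B: knave, C: knight, D: knight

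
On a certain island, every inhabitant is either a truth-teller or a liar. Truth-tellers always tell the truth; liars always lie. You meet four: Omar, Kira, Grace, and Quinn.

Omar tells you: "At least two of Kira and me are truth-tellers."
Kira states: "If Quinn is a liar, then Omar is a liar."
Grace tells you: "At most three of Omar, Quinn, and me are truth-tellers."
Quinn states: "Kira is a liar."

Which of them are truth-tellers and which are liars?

Regardless of anyone's role, Grace's statement is true, so Grace is a truth-teller.
Consider Omar. Suppose Omar is a truth-teller.
Then no assignment of the remaining roles makes every statement match its speaker's type — contradiction.
So Omar is a liar.
With that fixed, Kira's statement is true, so Kira is a truth-teller.
With that fixed, Quinn's statement is false, so Quinn is a liar.

Omar: liar, Kira: truth-teller, Grace: truth-teller, Quinn: liar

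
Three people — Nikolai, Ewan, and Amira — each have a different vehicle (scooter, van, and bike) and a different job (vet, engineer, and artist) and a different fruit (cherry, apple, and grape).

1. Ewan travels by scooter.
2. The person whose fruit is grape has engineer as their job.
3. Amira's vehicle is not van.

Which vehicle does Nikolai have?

Clue 1 rules out scooter for Nikolai's vehicle.
With clues 1–3, bike is impossible for Nikolai's vehicle.
That leaves van.

van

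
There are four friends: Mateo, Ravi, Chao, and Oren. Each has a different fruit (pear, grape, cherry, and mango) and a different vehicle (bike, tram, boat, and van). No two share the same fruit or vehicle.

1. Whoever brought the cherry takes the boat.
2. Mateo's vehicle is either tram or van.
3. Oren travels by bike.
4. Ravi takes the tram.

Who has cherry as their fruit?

With clues 1–2, Mateo is impossible for the one with fruit cherry.
With clues 1–3, Oren is impossible for the one with fruit cherry.
With clues 1–4, Ravi is impossible for the one with fruit cherry.
That leaves Chao.

Chao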